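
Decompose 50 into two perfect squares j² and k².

We need to find integers j, k > 0 such that j² + k² = 50.
Trying j = 1: k² = 50 - 1² = 50 - 1 = 49
k = 7
Check: 1² + 7² = 1 + 49 = 50 ✓

50 = 1² + 7²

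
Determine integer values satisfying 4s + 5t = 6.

Step 1: Check solvability.
gcd(4, 5) = 1
Since 1 divides 6, solutions exist.

Step 2: Apply extended Euclidean algorithm to find gcd.
We find integers such that 4*x0 + 5*y0 = 1

Step 3: Scale the particular solution.
Multiply by 6/1 = 6:
s = -6, t = 6

Step 4: Verify.
4*(-6) + 5*(6) = 6 = 6 ✓

s = -6, t = 6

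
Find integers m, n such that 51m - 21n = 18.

Step 1: Check solvability.
gcd(51, 21) = 3
Since 3 divides 18, solutions exist.

Step 2: Apply extended Euclidean algorithm to find gcd.
We find integers such that 51*x0 + 21*y0 = 3

Step 3: Scale the particular solution.
Multiply by 18/3 = 6:
m = -12, n = -30

Step 4: Verify.
51*(-12) - 21*(-30) = 18 = 18 ✓

m = -12, n = -30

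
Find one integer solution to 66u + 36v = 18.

Step 1: Check solvability.
gcd(66, 36) = 6
Since 6 divides 18, solutions exist.

Step 2: Apply extended Euclidean algorithm to find gcd.
We find integers such that 66*x0 + 36*y0 = 6

Step 3: Scale the particular solution.
Multiply by 18/6 = 3:
u = -3, v = 6

Step 4: Verify.
66*(-3) + 36*(6) = 18 = 18 ✓

u = -3, v = 6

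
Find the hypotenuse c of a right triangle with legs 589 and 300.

c² = a² + b² = 589² + 300² = 346921 + 90000 = 436921
c = sqrt(436921) = 661

661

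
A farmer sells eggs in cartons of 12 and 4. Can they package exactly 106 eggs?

We need non-negative a, b with 12a + 4b = 106.
gcd(12, 4) = 4, and 4 does not divide 106.
No integer solutions exist.

No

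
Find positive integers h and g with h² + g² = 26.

We need to find integers h, g > 0 such that h² + g² = 26.
Trying h = 1: g² = 26 - 1² = 26 - 1 = 25
g = 5
Check: 1² + 5² = 1 + 25 = 26 ✓

26 = 1² + 5²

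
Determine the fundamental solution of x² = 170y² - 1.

We need x² = 170y² - 1. Try successive y:
y = 1: x² = 170·1² - 1 = 169 = 13² ✓
Check: 13² - 170·1² = 169 - 170 = -1 ✓

x = 13, y = 1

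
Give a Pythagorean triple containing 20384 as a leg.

We need the other leg and hypotenuse such that 20384² + x² = c².
Take x = 1512, c = 20440: 20384² + 1512² = 415507456 + 2286144 = 417793600 = 20440² ✓
Triple: (1512, 20384, 20440)

(1512, 20384, 20440)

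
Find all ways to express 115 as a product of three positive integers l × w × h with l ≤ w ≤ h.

Iterate l from 1 to ⌊115^(1/3)⌋. For each l dividing 115, iterate w ≥ l with w dividing 115/l, and set h = 115/(l·w).
Triples found (2): (1×1×115), (1×5×23)

(1×1×115), (1×5×23)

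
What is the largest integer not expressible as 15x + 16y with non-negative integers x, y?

For two coprime denominations a and b, the Frobenius number (largest value not representable as a non-negative combination) is ab - a - b.
Here gcd(15, 16) = 1, so they are coprime.
F(15, 16) = 15·16 - 15 - 16 = 240 - 31 = 209

209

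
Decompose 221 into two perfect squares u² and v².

We need to find integers u, v > 0 such that u² + v² = 221.
Trying u = 5: v² = 221 - 5² = 221 - 25 = 196
v = 14
Check: 5² + 14² = 25 + 196 = 221 ✓

221 = 5² + 14²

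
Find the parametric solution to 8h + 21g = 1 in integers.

Step 1: Compute gcd(8, 21) = 1.
Since 1 divides 1, solutions exist.

Step 2: Find a particular solution using extended Euclidean algorithm.
We get h₀ = 8, g₀ = -3.
Check: 8*8 + 21*-3 = 1 = 1 ✓

Step 3: Write the general solution.
h = 8 + (21/1)t = 8 + 21t
g = -3 - (8/1)t = -3 - 8t
for any integer t.

h = 8 + 21t, g = -3 - 8t for integer t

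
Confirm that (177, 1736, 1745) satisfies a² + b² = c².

Compute a² + b² = 177² + 1736² = 31329 + 3013696 = 3045025
Compute c² = 1745² = 3045025
Since 3045025 = 3045025, confirmed.

Yes, it is a Pythagorean triple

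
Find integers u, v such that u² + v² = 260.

We need to find integers u, v > 0 such that u² + v² = 260.
Trying u = 2: v² = 260 - 2² = 260 - 4 = 256
v = 16
Check: 2² + 16² = 4 + 256 = 260 ✓

260 = 2² + 16²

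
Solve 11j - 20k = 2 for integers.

Step 1: Check solvability.
gcd(11, 20) = 1
Since 1 divides 2, solutions exist.

Step 2: Apply extended Euclidean algorithm to find gcd.
We find integers such that 11*x0 + 20*y0 = 1

Step 3: Scale the particular solution.
Multiply by 2/1 = 2:
j = -18, k = -10

Step 4: Verify.
11*(-18) - 20*(-10) = 2 = 2 ✓

j = -18, k = -10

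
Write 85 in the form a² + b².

We need to find integers a, b > 0 such that a² + b² = 85.
Trying a = 2: b² = 85 - 2² = 85 - 4 = 81
b = 9
Check: 2² + 9² = 4 + 81 = 85 ✓

85 = 2² + 9²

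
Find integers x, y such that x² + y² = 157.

We need to find integers x, y > 0 such that x² + y² = 157.
Trying x = 6: y² = 157 - 6² = 157 - 36 = 121
y = 11
Check: 6² + 11² = 36 + 121 = 157 ✓

157 = 6² + 11²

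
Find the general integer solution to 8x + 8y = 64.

Step 1: Compute gcd(8, 8) = 8.
Since 8 divides 64, solutions exist.

Step 2: Find a particular solution using extended Euclidean algorithm.
We get x₀ = 0, y₀ = 8.
Check: 8*0 + 8*8 = 64 = 64 ✓

Step 3: Write the general solution.
x = 0 + (8/8)t = 0 + 1t
y = 8 - (8/8)t = 8 - 1t
for any integer t.

x = 0 + 1t, y = 8 - 1t for integer t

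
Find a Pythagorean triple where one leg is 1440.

We need the other leg and hypotenuse such that 1440² + x² = c².
Take x = 966, c = 1734: 1440² + 966² = 2073600 + 933156 = 3006756 = 1734² ✓
Triple: (966, 1440, 1734)

(966, 1440, 1734)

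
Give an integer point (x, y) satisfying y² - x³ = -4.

Try small integer x values and check whether x³ - 4 is a perfect square.
x = 2: x³ - 4 = 2³ - 4 = 8 - 4 = 4
Is 4 a perfect square? 2² = 4 ✓
So (x, y) = (2, -2) is a solution.

x = 2, y = -2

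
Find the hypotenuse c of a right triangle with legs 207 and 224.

c² = a² + b² = 207² + 224² = 42849 + 50176 = 93025
c = 305

305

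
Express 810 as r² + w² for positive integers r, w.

We need to find integers r, w > 0 such that r² + w² = 810.
Trying r = 9: w² = 810 - 9² = 810 - 81 = 729
w = 27
Check: 9² + 27² = 81 + 729 = 810 ✓

810 = 9² + 27²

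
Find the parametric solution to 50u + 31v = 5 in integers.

Step 1: Compute gcd(50, 31) = 1.
Since 1 divides 5, solutions exist.

Step 2: Find a particular solution using extended Euclidean algorithm.
We get u₀ = -65, v₀ = 105.
Check: 50*-65 + 31*105 = 5 = 5 ✓

Step 3: Write the general solution.
u = -65 + (31/1)t = -65 + 31t
v = 105 - (50/1)t = 105 - 50t
for any integer t.

u = -65 + 31t, v = 105 - 50t for integer t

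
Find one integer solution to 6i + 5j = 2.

Step 1: Check solvability.
gcd(6, 5) = 1
Since 1 divides 2, solutions exist.

Step 2: Apply extended Euclidean algorithm to find gcd.
We find integers such that 6*x0 + 5*y0 = 1

Step 3: Scale the particular solution.
Multiply by 2/1 = 2:
i = 2, j = -2

Step 4: Verify.
6*(2) + 5*(-2) = 2 = 2 ✓

i = 2, j = -2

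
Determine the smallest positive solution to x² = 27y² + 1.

We seek the smallest positive integers (x, y) with x² - 27y² = 1, i.e., x² = 27y² + 1.
Try successive y values:
y = 1: x² = 27·1² + 1 = 28, not a perfect square
y = 2: x² = 27·2² + 1 = 109, not a perfect square
y = 3: x² = 27·3² + 1 = 244, not a perfect square
... continuing the search (or via continued fractions) ...
y = 5: x² = 27·5² + 1 = 676, x = 26 ✓

Verify: 26² - 27·5² = 676 - 675 = 1 ✓

x = 26, y = 5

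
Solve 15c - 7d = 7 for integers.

Step 1: Check solvability.
gcd(15, 7) = 1
Since 1 divides 7, solutions exist.

Step 2: Apply extended Euclidean algorithm to find gcd.
We find integers such that 15*x0 + 7*y0 = 1

Step 3: Scale the particular solution.
Multiply by 7/1 = 7:
c = 7, d = 14

Step 4: Verify.
15*(7) - 7*(14) = 7 = 7 ✓

c = 7, d = 14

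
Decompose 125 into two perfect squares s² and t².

We need to find integers s, t > 0 such that s² + t² = 125.
Trying s = 2: t² = 125 - 2² = 125 - 4 = 121
t = 11
Check: 2² + 11² = 4 + 121 = 125 ✓

125 = 2² + 11²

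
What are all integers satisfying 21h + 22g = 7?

Step 1: Compute gcd(21, 22) = 1.
Since 1 divides 7, solutions exist.

Step 2: Find a particular solution using extended Euclidean algorithm.
We get h₀ = -7, g₀ = 7.
Check: 21*-7 + 22*7 = 7 = 7 ✓

Step 3: Write the general solution.
h = -7 + (22/1)t = -7 + 22t
g = 7 - (21/1)t = 7 - 21t
for any integer t.

h = -7 + 22t, g = 7 - 21t for integer t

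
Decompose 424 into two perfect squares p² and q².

We need to find integers p, q > 0 such that p² + q² = 424.
Trying p = 10: q² = 424 - 10² = 424 - 100 = 324
q = 18
Check: 10² + 18² = 100 + 324 = 424 ✓

424 = 10² + 18²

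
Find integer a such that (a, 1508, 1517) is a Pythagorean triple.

a² = c² - b² = 1517² - 1508² = 2301289 - 2274064 = 27225
a = sqrt(27225) = 165

165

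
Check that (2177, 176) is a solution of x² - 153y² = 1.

Compute x² = 2177² = 4739329
Compute 153y² = 153·176² = 153·30976 = 4739328
x² - 153y² = 4739329 - 4739328 = 1
Since this equals 1, (2177, 176) is a solution.

Yes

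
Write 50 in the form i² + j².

We need to find integers i, j > 0 such that i² + j² = 50.
Trying i = 1: j² = 50 - 1² = 50 - 1 = 49
j = 7
Check: 1² + 7² = 1 + 49 = 50 ✓

50 = 1² + 7²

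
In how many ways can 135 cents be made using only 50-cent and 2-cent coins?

We need non-negative integers (x, y) with 50x + 2y = 135.
For each x from 0 to 2, check if (135 - 50x) is a non-negative multiple of 2.
Solutions (x, y): none
Count: 0

0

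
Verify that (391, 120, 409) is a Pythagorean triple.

Compute a² + b² = 391² + 120² = 152881 + 14400 = 167281
Compute c² = 409² = 167281
Since 167281 = 167281, confirmed.

Yes, it is a Pythagorean triple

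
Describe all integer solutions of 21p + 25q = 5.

Step 1: Compute gcd(21, 25) = 1.
Since 1 divides 5, solutions exist.

Step 2: Find a particular solution using extended Euclidean algorithm.
We get p₀ = 30, q₀ = -25.
Check: 21*30 + 25*-25 = 5 = 5 ✓

Step 3: Write the general solution.
p = 30 + (25/1)t = 30 + 25t
q = -25 - (21/1)t = -25 - 21t
for any integer t.

p = 30 + 25t, q = -25 - 21t for integer t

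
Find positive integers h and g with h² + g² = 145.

We need to find integers h, g > 0 such that h² + g² = 145.
Trying h = 1: g² = 145 - 1² = 145 - 1 = 144
g = 12
Check: 1² + 12² = 1 + 144 = 145 ✓

145 = 1² + 12²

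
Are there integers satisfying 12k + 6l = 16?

Step 1: Compute gcd(12, 6).
gcd(12, 6) = 6

Step 2: Check divisibility.
Does 6 divide 16? 16 = 6 x 2 + 4, so no.

By the theorem on linear Diophantine equations, 12k + 6l = 16 has integer solutions if and only if gcd(12, 6) divides 16. Since 6 does not divide 16, no solutions exist.

No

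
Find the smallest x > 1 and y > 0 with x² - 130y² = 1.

We seek the smallest positive integers (x, y) with x² - 130y² = 1, i.e., x² = 130y² + 1.
Try successive y values:
y = 1: x² = 130·1² + 1 = 131, not a perfect square
y = 2: x² = 130·2² + 1 = 521, not a perfect square
y = 3: x² = 130·3² + 1 = 1171, not a perfect square
... continuing the search (or via continued fractions) ...
y = 570: x² = 130·570² + 1 = 42237001, x = 6499 ✓

Verify: 6499² - 130·570² = 42237001 - 42237000 = 1 ✓

x = 6499, y = 570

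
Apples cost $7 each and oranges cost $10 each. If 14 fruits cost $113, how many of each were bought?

Let a = apples, o = oranges.
a + o = 14
7a + 10o = 113
Substitute o = 14 - a:
7a + 10(14 - a) = 113
(7 - 10)a = 113 - 140
-3a = -27
a = 9, o = 14 - 9 = 5

Apples: 9, Oranges: 5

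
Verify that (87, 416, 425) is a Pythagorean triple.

Compute a² + b²:
87² + 416² = 7569 + 173056 = 180625
Compute c²:
425² = 180625
Since 180625 = 180625, it is a Pythagorean triple.

Yes, it is a Pythagorean triple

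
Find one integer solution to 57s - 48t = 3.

Step 1: Check solvability.
gcd(57, 48) = 3
Since 3 divides 3, solutions exist.

Step 2: Apply extended Euclidean algorithm to find gcd.
We find integers such that 57*x0 + 48*y0 = 3

Step 3: Scale the particular solution.
Multiply by 3/3 = 1:
s = -5, t = -6

Step 4: Verify.
57*(-5) - 48*(-6) = 3 = 3 ✓

s = -5, t = -6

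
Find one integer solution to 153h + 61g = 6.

Step 1: Check solvability.
gcd(153, 61) = 1
Since 1 divides 6, solutions exist.

Step 2: Apply extended Euclidean algorithm to find gcd.
We find integers such that 153*x0 + 61*y0 = 1

Step 3: Scale the particular solution.
Multiply by 6/1 = 6:
h = 12, g = -30

Step 4: Verify.
153*(12) + 61*(-30) = 6 = 6 ✓

h = 12, g = -30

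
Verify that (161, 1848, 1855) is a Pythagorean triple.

Compute a² + b² = 161² + 1848² = 25921 + 3415104 = 3441025
Compute c² = 1855² = 3441025
Since 3441025 = 3441025, confirmed.

Yes, it is a Pythagorean triple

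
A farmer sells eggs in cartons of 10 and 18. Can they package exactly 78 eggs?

We need non-negative a, b with 10a + 18b = 78.
gcd(10, 18) = 2 divides 78.
Try a = 6: 18b = 78 - 60 = 18, so b = 1.
One way: 6 cartons of 10 and 1 cartons of 18.

Yes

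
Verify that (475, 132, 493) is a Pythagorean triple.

Compute a² + b² = 475² + 132² = 225625 + 17424 = 243049
Compute c² = 493² = 243049
Since 243049 = 243049, confirmed.

Yes, it is a Pythagorean triple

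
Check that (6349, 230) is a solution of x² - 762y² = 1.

Compute x² = 6349² = 40309801
Compute 762y² = 762·230² = 762·52900 = 40309800
x² - 762y² = 40309801 - 40309800 = 1
Since this equals 1, (6349, 230) is a solution.

Yes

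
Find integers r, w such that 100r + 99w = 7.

Step 1: Check solvability.
gcd(100, 99) = 1
Since 1 divides 7, solutions exist.

Step 2: Apply extended Euclidean algorithm to find gcd.
We find integers such that 100*x0 + 99*y0 = 1

Step 3: Scale the particular solution.
Multiply by 7/1 = 7:
r = 7, w = -7

Step 4: Verify.
100*(7) + 99*(-7) = 7 = 7 ✓

r = 7, w = -7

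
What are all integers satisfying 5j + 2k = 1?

Step 1: Compute gcd(5, 2) = 1.
Since 1 divides 1, solutions exist.

Step 2: Find a particular solution using extended Euclidean algorithm.
We get j₀ = 1, k₀ = -2.
Check: 5*1 + 2*-2 = 1 = 1 ✓

Step 3: Write the general solution.
j = 1 + (2/1)t = 1 + 2t
k = -2 - (5/1)t = -2 - 5t
for any integer t.

j = 1 + 2t, k = -2 - 5t for integer t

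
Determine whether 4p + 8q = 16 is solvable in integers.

Step 1: Compute gcd(4, 8).
gcd(4, 8) = 4

Step 2: Check divisibility.
Does 4 divide 16? 16 = 4 x 4, so yes.

By the theorem on linear Diophantine equations, 4p + 8q = 16 has integer solutions if and only if gcd(4, 8) divides 16. Since 4 | 16, solutions exist.

Yes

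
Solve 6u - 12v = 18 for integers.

Step 1: Check solvability.
gcd(6, 12) = 6
Since 6 divides 18, solutions exist.

Step 2: Apply extended Euclidean algorithm to find gcd.
We find integers such that 6*x0 + 12*y0 = 6

Step 3: Scale the particular solution.
Multiply by 18/6 = 3:
u = 3, v = 0

Step 4: Verify.
6*(3) - 12*(0) = 18 = 18 ✓

u = 3, v = 0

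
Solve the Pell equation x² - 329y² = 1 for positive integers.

We seek the smallest positive integers (x, y) with x² - 329y² = 1, i.e., x² = 329y² + 1.
Try successive y values:
y = 1: x² = 329·1² + 1 = 330, not a perfect square
y = 2: x² = 329·2² + 1 = 1317, not a perfect square
y = 3: x² = 329·3² + 1 = 2962, not a perfect square
... continuing the search (or via continued fractions) ...
y = 131016: x² = 329·131016² + 1 = 5647348252225, x = 2376415 ✓

Verify: 2376415² - 329·131016² = 5647348252225 - 5647348252224 = 1 ✓

x = 2376415, y = 131016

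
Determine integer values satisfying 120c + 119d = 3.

Step 1: Check solvability.
gcd(120, 119) = 1
Since 1 divides 3, solutions exist.

Step 2: Apply extended Euclidean algorithm to find gcd.
We find integers such that 120*x0 + 119*y0 = 1

Step 3: Scale the particular solution.
Multiply by 3/1 = 3:
c = 3, d = -3

Step 4: Verify.
120*(3) + 119*(-3) = 3 = 3 ✓

c = 3, d = -3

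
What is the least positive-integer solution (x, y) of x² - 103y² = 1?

We seek the smallest positive integers (x, y) with x² - 103y² = 1, i.e., x² = 103y² + 1.
Try successive y values:
y = 1: x² = 103·1² + 1 = 104, not a perfect square
y = 2: x² = 103·2² + 1 = 413, not a perfect square
y = 3: x² = 103·3² + 1 = 928, not a perfect square
... continuing the search (or via continued fractions) ...
y = 22419: x² = 103·22419² + 1 = 51768990784, x = 227528 ✓

Verify: 227528² - 103·22419² = 51768990784 - 51768990783 = 1 ✓

x = 227528, y = 22419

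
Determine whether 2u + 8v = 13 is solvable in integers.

Step 1: Compute gcd(2, 8).
gcd(2, 8) = 2

Step 2: Check divisibility.
Does 2 divide 13? 13 = 2 x 6 + 1, so no.

By the theorem on linear Diophantine equations, 2u + 8v = 13 has integer solutions if and only if gcd(2, 8) divides 13. Since 2 does not divide 13, no solutions exist.

No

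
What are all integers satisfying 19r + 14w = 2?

Step 1: Compute gcd(19, 14) = 1.
Since 1 divides 2, solutions exist.

Step 2: Find a particular solution using extended Euclidean algorithm.
We get r₀ = 6, w₀ = -8.
Check: 19*6 + 14*-8 = 2 = 2 ✓

Step 3: Write the general solution.
r = 6 + (14/1)t = 6 + 14t
w = -8 - (19/1)t = -8 - 19t
for any integer t.

r = 6 + 14t, w = -8 - 19t for integer t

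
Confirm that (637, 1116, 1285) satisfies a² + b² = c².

Compute a² + b² = 637² + 1116² = 405769 + 1245456 = 1651225
Compute c² = 1285² = 1651225
Since 1651225 = 1651225, confirmed.

Yes, it is a Pythagorean triple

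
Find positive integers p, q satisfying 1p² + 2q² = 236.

Try small values of p and check whether (236 - 1p²)/2 is a perfect square.
p = 6: 1·6² = 36, so 2q² = 236 - 36 = 200, giving q² = 100, q = 10.
Check: 1·6² + 2·10² = 36 + 200 = 236 ✓

p = 6, q = 10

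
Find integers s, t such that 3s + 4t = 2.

Step 1: Check solvability.
gcd(3, 4) = 1
Since 1 divides 2, solutions exist.

Step 2: Apply extended Euclidean algorithm to find gcd.
We find integers such that 3*x0 + 4*y0 = 1

Step 3: Scale the particular solution.
Multiply by 2/1 = 2:
s = -2, t = 2

Step 4: Verify.
3*(-2) + 4*(2) = 2 = 2 ✓

s = -2, t = 2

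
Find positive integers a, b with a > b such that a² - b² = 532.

Factor: a² - b² = (a+b)(a-b) = 532.
We need two factors of 532 with the same parity.
Use a+b = 266 and a-b = 2 (product 266·2 = 532).
Adding: 2a = 268, so a = 134.
Subtracting: 2b = 264, so b = 132.
Check: 134² - 132² = 17956 - 17424 = 532 ✓

a = 134, b = 132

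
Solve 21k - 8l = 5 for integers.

Step 1: Check solvability.
gcd(21, 8) = 1
Since 1 divides 5, solutions exist.

Step 2: Apply extended Euclidean algorithm to find gcd.
We find integers such that 21*x0 + 8*y0 = 1

Step 3: Scale the particular solution.
Multiply by 5/1 = 5:
k = -15, l = -40

Step 4: Verify.
21*(-15) - 8*(-40) = 5 = 5 ✓

k = -15, l = -40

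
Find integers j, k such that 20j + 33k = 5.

Step 1: Check solvability.
gcd(20, 33) = 1
Since 1 divides 5, solutions exist.

Step 2: Apply extended Euclidean algorithm to find gcd.
We find integers such that 20*x0 + 33*y0 = 1

Step 3: Scale the particular solution.
Multiply by 5/1 = 5:
j = 25, k = -15

Step 4: Verify.
20*(25) + 33*(-15) = 5 = 5 ✓

j = 25, k = -15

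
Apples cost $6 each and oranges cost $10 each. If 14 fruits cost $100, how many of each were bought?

Let a = apples, o = oranges.
a + o = 14
6a + 10o = 100
Substitute o = 14 - a:
6a + 10(14 - a) = 100
(6 - 10)a = 100 - 140
-4a = -40
a = 10, o = 14 - 10 = 4

Apples: 10, Oranges: 4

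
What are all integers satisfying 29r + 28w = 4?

Step 1: Compute gcd(29, 28) = 1.
Since 1 divides 4, solutions exist.

Step 2: Find a particular solution using extended Euclidean algorithm.
We get r₀ = 4, w₀ = -4.
Check: 29*4 + 28*-4 = 4 = 4 ✓

Step 3: Write the general solution.
r = 4 + (28/1)t = 4 + 28t
w = -4 - (29/1)t = -4 - 29t
for any integer t.

r = 4 + 28t, w = -4 - 29t for integer t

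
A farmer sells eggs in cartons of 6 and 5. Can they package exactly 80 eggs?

We need non-negative a, b with 6a + 5b = 80.
gcd(6, 5) = 1 divides 80.
Try a = 0: 5b = 80 - 0 = 80, so b = 16.
One way: 0 cartons of 6 and 16 cartons of 5.

Yes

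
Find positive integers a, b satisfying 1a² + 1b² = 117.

Try small values of a and check whether (117 - 1a²)/1 is a perfect square.
a = 6: 1·6² = 36, so 1b² = 117 - 36 = 81, giving b² = 81, b = 9.
Check: 1·6² + 1·9² = 36 + 81 = 117 ✓

a = 6, b = 9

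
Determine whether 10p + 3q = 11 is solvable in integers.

Step 1: Compute gcd(10, 3).
gcd(10, 3) = 1

Step 2: Check divisibility.
Does 1 divide 11? 11 = 1 x 11, so yes.

By the theorem on linear Diophantine equations, 10p + 3q = 11 has integer solutions if and only if gcd(10, 3) divides 11. Since 1 | 11, solutions exist.

Yes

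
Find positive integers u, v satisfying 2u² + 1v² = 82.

Try small values of u and check whether (82 - 2u²)/1 is a perfect square.
u = 3: 2·3² = 18, so 1v² = 82 - 18 = 64, giving v² = 64, v = 8.
Check: 2·3² + 1·8² = 18 + 64 = 82 ✓

u = 3, v = 8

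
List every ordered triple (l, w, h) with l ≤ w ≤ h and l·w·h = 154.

Iterate l from 1 to ⌊154^(1/3)⌋. For each l dividing 154, iterate w ≥ l with w dividing 154/l, and set h = 154/(l·w).
Triples found (5): (1×1×154), (1×2×77), (1×7×22), (1×11×14), (2×7×11)

(1×1×154), (1×2×77), (1×7×22), (1×11×14), (2×7×11)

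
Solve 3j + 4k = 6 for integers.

Step 1: Check solvability.
gcd(3, 4) = 1
Since 1 divides 6, solutions exist.

Step 2: Apply extended Euclidean algorithm to find gcd.
We find integers such that 3*x0 + 4*y0 = 1

Step 3: Scale the particular solution.
Multiply by 6/1 = 6:
j = -6, k = 6

Step 4: Verify.
3*(-6) + 4*(6) = 6 = 6 ✓

j = -6, k = 6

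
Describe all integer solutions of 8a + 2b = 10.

Step 1: Compute gcd(8, 2) = 2.
Since 2 divides 10, solutions exist.

Step 2: Find a particular solution using extended Euclidean algorithm.
We get a₀ = 0, b₀ = 5.
Check: 8*0 + 2*5 = 10 = 10 ✓

Step 3: Write the general solution.
a = 0 + (2/2)t = 0 + 1t
b = 5 - (8/2)t = 5 - 4t
for any integer t.

a = 0 + 1t, b = 5 - 4t for integer t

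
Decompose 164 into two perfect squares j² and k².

We need to find integers j, k > 0 such that j² + k² = 164.
Trying j = 8: k² = 164 - 8² = 164 - 64 = 100
k = 10
Check: 8² + 10² = 64 + 100 = 164 ✓

164 = 8² + 10²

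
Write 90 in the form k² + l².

We need to find integers k, l > 0 such that k² + l² = 90.
Trying k = 3: l² = 90 - 3² = 90 - 9 = 81
l = 9
Check: 3² + 9² = 9 + 81 = 90 ✓

90 = 3² + 9²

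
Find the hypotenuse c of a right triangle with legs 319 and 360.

c² = a² + b² = 319² + 360² = 101761 + 129600 = 231361
c = sqrt(231361) = 481

481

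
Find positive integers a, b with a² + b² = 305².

We need a² + b² = 305² = 93025.
Trying: 273² + 136² = 74529 + 18496 = 93025 ✓

(273, 136, 305)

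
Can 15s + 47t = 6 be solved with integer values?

Step 1: Compute gcd(15, 47).
gcd(15, 47) = 1

Step 2: Check divisibility.
Does 1 divide 6? 6 = 1 x 6, so yes.

By the theorem on linear Diophantine equations, 15s + 47t = 6 has integer solutions if and only if gcd(15, 47) divides 6. Since 1 | 6, solutions exist.

Yes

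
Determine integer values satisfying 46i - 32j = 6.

Step 1: Check solvability.
gcd(46, 32) = 2
Since 2 divides 6, solutions exist.

Step 2: Apply extended Euclidean algorithm to find gcd.
We find integers such that 46*x0 + 32*y0 = 2

Step 3: Scale the particular solution.
Multiply by 6/2 = 3:
i = 21, j = 30

Step 4: Verify.
46*(21) - 32*(30) = 6 = 6 ✓

i = 21, j = 30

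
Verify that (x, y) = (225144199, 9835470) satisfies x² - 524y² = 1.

Compute x² = 225144199² = 50689910343351601
Compute 524y² = 524·9835470² = 524·96736470120900 = 50689910343351600
x² - 524y² = 50689910343351601 - 50689910343351600 = 1
Since this equals 1, (225144199, 9835470) is a solution.

Yes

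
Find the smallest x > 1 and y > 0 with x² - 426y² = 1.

We seek the smallest positive integers (x, y) with x² - 426y² = 1, i.e., x² = 426y² + 1.
Try successive y values:
y = 1: x² = 426·1² + 1 = 427, not a perfect square
y = 2: x² = 426·2² + 1 = 1705, not a perfect square
y = 3: x² = 426·3² + 1 = 3835, not a perfect square
... continuing the search (or via continued fractions) ...
y = 4300: x² = 426·4300² + 1 = 7876740001, x = 88751 ✓

Verify: 88751² - 426·4300² = 7876740001 - 7876740000 = 1 ✓

x = 88751, y = 4300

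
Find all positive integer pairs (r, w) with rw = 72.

The positive divisors of 72 are: 1, 2, 3, 4, 6, 8, 9, 12, 18, 24, 36, 72.
Each divisor d gives the pair (d, 72/d):
(1, 72), (2, 36), (3, 24), (4, 18), (6, 12), (8, 9), (9, 8), (12, 6), (18, 4), (24, 3), (36, 2), (72, 1)

(1, 72), (2, 36), (3, 24), (4, 18), (6, 12), (8, 9), (9, 8), (12, 6), (18, 4), (24, 3), (36, 2), (72, 1)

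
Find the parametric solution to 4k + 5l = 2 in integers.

Step 1: Compute gcd(4, 5) = 1.
Since 1 divides 2, solutions exist.

Step 2: Find a particular solution using extended Euclidean algorithm.
We get k₀ = -2, l₀ = 2.
Check: 4*-2 + 5*2 = 2 = 2 ✓

Step 3: Write the general solution.
k = -2 + (5/1)t = -2 + 5t
l = 2 - (4/1)t = 2 - 4t
for any integer t.

k = -2 + 5t, l = 2 - 4t for integer t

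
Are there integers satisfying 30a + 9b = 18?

Step 1: Compute gcd(30, 9).
gcd(30, 9) = 3

Step 2: Check divisibility.
Does 3 divide 18? 18 = 3 x 6, so yes.

By the theorem on linear Diophantine equations, 30a + 9b = 18 has integer solutions if and only if gcd(30, 9) divides 18. Since 3 | 18, solutions exist.

Yes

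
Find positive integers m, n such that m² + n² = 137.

Search for m with 137 - m² a perfect square.
m = 4: 137 - 4² = 137 - 16 = 121 = 11² ✓
So m = 4, n = 11.

m = 4, n = 11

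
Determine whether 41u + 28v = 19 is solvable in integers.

Step 1: Compute gcd(41, 28).
gcd(41, 28) = 1

Step 2: Check divisibility.
Does 1 divide 19? 19 = 1 x 19, so yes.

By the theorem on linear Diophantine equations, 41u + 28v = 19 has integer solutions if and only if gcd(41, 28) divides 19. Since 1 | 19, solutions exist.

Yes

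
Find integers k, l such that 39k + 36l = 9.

Step 1: Check solvability.
gcd(39, 36) = 3
Since 3 divides 9, solutions exist.

Step 2: Apply extended Euclidean algorithm to find gcd.
We find integers such that 39*x0 + 36*y0 = 3

Step 3: Scale the particular solution.
Multiply by 9/3 = 3:
k = 3, l = -3

Step 4: Verify.
39*(3) + 36*(-3) = 9 = 9 ✓

k = 3, l = -3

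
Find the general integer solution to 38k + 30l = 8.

Step 1: Compute gcd(38, 30) = 2.
Since 2 divides 8, solutions exist.

Step 2: Find a particular solution using extended Euclidean algorithm.
We get k₀ = 16, l₀ = -20.
Check: 38*16 + 30*-20 = 8 = 8 ✓

Step 3: Write the general solution.
k = 16 + (30/2)t = 16 + 15t
l = -20 - (38/2)t = -20 - 19t
for any integer t.

k = 16 + 15t, l = -20 - 19t for integer t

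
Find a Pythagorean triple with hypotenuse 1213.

We need a² + b² = 1213² = 1471369.
Trying: 245² + 1188² = 60025 + 1411344 = 1471369 ✓

(245, 1188, 1213)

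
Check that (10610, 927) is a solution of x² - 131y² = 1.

Compute x² = 10610² = 112572100
Compute 131y² = 131·927² = 131·859329 = 112572099
x² - 131y² = 112572100 - 112572099 = 1
Since this equals 1, (10610, 927) is a solution.

Yes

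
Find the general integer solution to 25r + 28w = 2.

Step 1: Compute gcd(25, 28) = 1.
Since 1 divides 2, solutions exist.

Step 2: Find a particular solution using extended Euclidean algorithm.
We get r₀ = 18, w₀ = -16.
Check: 25*18 + 28*-16 = 2 = 2 ✓

Step 3: Write the general solution.
r = 18 + (28/1)t = 18 + 28t
w = -16 - (25/1)t = -16 - 25t
for any integer t.

r = 18 + 28t, w = -16 - 25t for integer t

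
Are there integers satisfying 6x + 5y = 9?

Step 1: Compute gcd(6, 5).
gcd(6, 5) = 1

Step 2: Check divisibility.
Does 1 divide 9? 9 = 1 x 9, so yes.

By the theorem on linear Diophantine equations, 6x + 5y = 9 has integer solutions if and only if gcd(6, 5) divides 9. Since 1 | 9, solutions exist.

Yes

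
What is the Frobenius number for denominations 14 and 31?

For two coprime denominations a and b, the Frobenius number (largest value not representable as a non-negative combination) is ab - a - b.
Here gcd(14, 31) = 1, so they are coprime.
F(14, 31) = 14·31 - 14 - 31 = 434 - 45 = 389

389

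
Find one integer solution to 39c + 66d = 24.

Step 1: Check solvability.
gcd(39, 66) = 3
Since 3 divides 24, solutions exist.

Step 2: Apply extended Euclidean algorithm to find gcd.
We find integers such that 39*x0 + 66*y0 = 3

Step 3: Scale the particular solution.
Multiply by 24/3 = 8:
c = -40, d = 24

Step 4: Verify.
39*(-40) + 66*(24) = 24 = 24 ✓

c = -40, d = 24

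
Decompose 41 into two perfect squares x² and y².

We need to find integers x, y > 0 such that x² + y² = 41.
Trying x = 4: y² = 41 - 4² = 41 - 16 = 25
y = 5
Check: 4² + 5² = 16 + 25 = 41 ✓

41 = 4² + 5²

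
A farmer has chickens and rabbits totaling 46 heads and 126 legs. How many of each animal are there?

Let c = chickens, r = rabbits.
Heads: c + r = 46
Legs: 2c + 4r = 126
From the first equation, c = 46 - r. Substitute:
2(46 - r) + 4r = 126
92 + 2r = 126
r = (126 - 92)/2 = 17
c = 46 - 17 = 29

Chickens: 29, Rabbits: 17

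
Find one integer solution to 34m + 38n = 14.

Step 1: Check solvability.
gcd(34, 38) = 2
Since 2 divides 14, solutions exist.

Step 2: Apply extended Euclidean algorithm to find gcd.
We find integers such that 34*x0 + 38*y0 = 2

Step 3: Scale the particular solution.
Multiply by 14/2 = 7:
m = 63, n = -56

Step 4: Verify.
34*(63) + 38*(-56) = 14 = 14 ✓

m = 63, n = -56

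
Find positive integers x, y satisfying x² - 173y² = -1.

We need x² = 173y² - 1. Try successive y:
y = 1: x² = 173·1² - 1 = 172, not a perfect square
y = 2: x² = 173·2² - 1 = 691, not a perfect square
y = 3: x² = 173·3² - 1 = 1556, not a perfect square
...
y = 85: x² = 173·85² - 1 = 1249924 = 1118² ✓
Check: 1118² - 173·85² = 1249924 - 1249925 = -1 ✓

x = 1118, y = 85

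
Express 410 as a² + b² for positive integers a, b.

We need to find integers a, b > 0 such that a² + b² = 410.
Trying a = 7: b² = 410 - 7² = 410 - 49 = 361
b = 19
Check: 7² + 19² = 49 + 361 = 410 ✓

410 = 7² + 19²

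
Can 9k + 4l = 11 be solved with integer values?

Step 1: Compute gcd(9, 4).
gcd(9, 4) = 1

Step 2: Check divisibility.
Does 1 divide 11? 11 = 1 x 11, so yes.

By the theorem on linear Diophantine equations, 9k + 4l = 11 has integer solutions if and only if gcd(9, 4) divides 11. Since 1 | 11, solutions exist.

Yes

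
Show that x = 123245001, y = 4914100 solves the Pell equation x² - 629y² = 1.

Compute x² = 123245001² = 15189330271490001
Compute 629y² = 629·4914100² = 629·24148378810000 = 15189330271490000
x² - 629y² = 15189330271490001 - 15189330271490000 = 1
Since this equals 1, (123245001, 4914100) is a solution.

Yes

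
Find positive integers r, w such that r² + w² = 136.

Search for r with 136 - r² a perfect square.
r = 6: 136 - 6² = 136 - 36 = 100 = 10² ✓
So r = 6, w = 10.

r = 6, w = 10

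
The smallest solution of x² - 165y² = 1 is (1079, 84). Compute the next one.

Solutions to x² - Dy² = 1 are generated by powers of (x₀ + y₀√D).
The next solution satisfies x₁ + y₁√165 = (x₀ + y₀√165)², giving:
x₁ = x₀² + 165y₀² = 1079² + 165·84² = 1164241 + 1164240 = 2328481
y₁ = 2x₀y₀ = 2·1079·84 = 181272

Verify: 2328481² - 165·181272² = 5421823767361 - 5421823767360 = 1 ✓

x = 2328481, y = 181272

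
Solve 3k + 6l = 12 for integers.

Step 1: Check solvability.
gcd(3, 6) = 3
Since 3 divides 12, solutions exist.

Step 2: Apply extended Euclidean algorithm to find gcd.
We find integers such that 3*x0 + 6*y0 = 3

Step 3: Scale the particular solution.
Multiply by 12/3 = 4:
k = 4, l = 0

Step 4: Verify.
3*(4) + 6*(0) = 12 = 12 ✓

k = 4, l = 0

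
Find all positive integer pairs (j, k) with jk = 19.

The positive divisors of 19 are: 1, 19.
Each divisor d gives the pair (d, 19/d):
(1, 19), (19, 1)

(1, 19), (19, 1)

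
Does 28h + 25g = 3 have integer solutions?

Step 1: Compute gcd(28, 25).
gcd(28, 25) = 1

Step 2: Check divisibility.
Does 1 divide 3? 3 = 1 x 3, so yes.

By the theorem on linear Diophantine equations, 28h + 25g = 3 has integer solutions if and only if gcd(28, 25) divides 3. Since 1 | 3, solutions exist.

Yes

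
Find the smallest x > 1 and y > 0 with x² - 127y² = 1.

We seek the smallest positive integers (x, y) with x² - 127y² = 1, i.e., x² = 127y² + 1.
Try successive y values:
y = 1: x² = 127·1² + 1 = 128, not a perfect square
y = 2: x² = 127·2² + 1 = 509, not a perfect square
y = 3: x² = 127·3² + 1 = 1144, not a perfect square
... continuing the search (or via continued fractions) ...
y = 419775: x² = 127·419775² + 1 = 22378803429376, x = 4730624 ✓

Verify: 4730624² - 127·419775² = 22378803429376 - 22378803429375 = 1 ✓

x = 4730624, y = 419775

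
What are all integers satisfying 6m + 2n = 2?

Step 1: Compute gcd(6, 2) = 2.
Since 2 divides 2, solutions exist.

Step 2: Find a particular solution using extended Euclidean algorithm.
We get m₀ = 0, n₀ = 1.
Check: 6*0 + 2*1 = 2 = 2 ✓

Step 3: Write the general solution.
m = 0 + (2/2)t = 0 + 1t
n = 1 - (6/2)t = 1 - 3t
for any integer t.

m = 0 + 1t, n = 1 - 3t for integer t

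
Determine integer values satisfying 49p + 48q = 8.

Step 1: Check solvability.
gcd(49, 48) = 1
Since 1 divides 8, solutions exist.

Step 2: Apply extended Euclidean algorithm to find gcd.
We find integers such that 49*x0 + 48*y0 = 1

Step 3: Scale the particular solution.
Multiply by 8/1 = 8:
p = 8, q = -8

Step 4: Verify.
49*(8) + 48*(-8) = 8 = 8 ✓

p = 8, q = -8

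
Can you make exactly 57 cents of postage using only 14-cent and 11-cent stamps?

We need non-negative x, y with 14x + 11y = 57.
gcd(14, 11) = 1 divides 57, so integer solutions exist, but checking x = 0..4 shows none with y ≥ 0.
So 57 cannot be made with non-negative stamp counts.

No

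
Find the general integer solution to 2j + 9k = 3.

Step 1: Compute gcd(2, 9) = 1.
Since 1 divides 3, solutions exist.

Step 2: Find a particular solution using extended Euclidean algorithm.
We get j₀ = -12, k₀ = 3.
Check: 2*-12 + 9*3 = 3 = 3 ✓

Step 3: Write the general solution.
j = -12 + (9/1)t = -12 + 9t
k = 3 - (2/1)t = 3 - 2t
for any integer t.

j = -12 + 9t, k = 3 - 2t for integer t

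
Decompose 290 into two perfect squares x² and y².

We need to find integers x, y > 0 such that x² + y² = 290.
Trying x = 1: y² = 290 - 1² = 290 - 1 = 289
y = 17
Check: 1² + 17² = 1 + 289 = 290 ✓

290 = 1² + 17²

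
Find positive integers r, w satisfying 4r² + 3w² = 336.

Try small values of r and check whether (336 - 4r²)/3 is a perfect square.
r = 3: 4·3² = 36, so 3w² = 336 - 36 = 300, giving w² = 100, w = 10.
Check: 4·3² + 3·10² = 36 + 300 = 336 ✓

r = 3, w = 10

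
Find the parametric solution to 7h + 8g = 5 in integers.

Step 1: Compute gcd(7, 8) = 1.
Since 1 divides 5, solutions exist.

Step 2: Find a particular solution using extended Euclidean algorithm.
We get h₀ = -5, g₀ = 5.
Check: 7*-5 + 8*5 = 5 = 5 ✓

Step 3: Write the general solution.
h = -5 + (8/1)t = -5 + 8t
g = 5 - (7/1)t = 5 - 7t
for any integer t.

h = -5 + 8t, g = 5 - 7t for integer t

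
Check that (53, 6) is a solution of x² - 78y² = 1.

Compute x² = 53² = 2809
Compute 78y² = 78·6² = 78·36 = 2808
x² - 78y² = 2809 - 2808 = 1
Since this equals 1, (53, 6) is a solution.

Yes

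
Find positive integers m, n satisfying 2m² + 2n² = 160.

Try small values of m and check whether (160 - 2m²)/2 is a perfect square.
m = 8: 2·8² = 128, so 2n² = 160 - 128 = 32, giving n² = 16, n = 4.
Check: 2·8² + 2·4² = 128 + 32 = 160 ✓

m = 8, n = 4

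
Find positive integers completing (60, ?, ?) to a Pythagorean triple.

We need the other leg and hypotenuse such that 60² + x² = c².
Take x = 11, c = 61: 60² + 11² = 3600 + 121 = 3721 = 61² ✓
Triple: (11, 60, 61)

(11, 60, 61)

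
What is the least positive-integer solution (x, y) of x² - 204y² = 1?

We seek the smallest positive integers (x, y) with x² - 204y² = 1, i.e., x² = 204y² + 1.
Try successive y values:
y = 1: x² = 204·1² + 1 = 205, not a perfect square
y = 2: x² = 204·2² + 1 = 817, not a perfect square
y = 3: x² = 204·3² + 1 = 1837, not a perfect square
... continuing the search (or via continued fractions) ...
y = 350: x² = 204·350² + 1 = 24990001, x = 4999 ✓

Verify: 4999² - 204·350² = 24990001 - 24990000 = 1 ✓

x = 4999, y = 350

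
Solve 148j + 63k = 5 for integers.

Step 1: Check solvability.
gcd(148, 63) = 1
Since 1 divides 5, solutions exist.

Step 2: Apply extended Euclidean algorithm to find gcd.
We find integers such that 148*x0 + 63*y0 = 1

Step 3: Scale the particular solution.
Multiply by 5/1 = 5:
j = -100, k = 235

Step 4: Verify.
148*(-100) + 63*(235) = 5 = 5 ✓

j = -100, k = 235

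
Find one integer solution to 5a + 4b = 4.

Step 1: Check solvability.
gcd(5, 4) = 1
Since 1 divides 4, solutions exist.

Step 2: Apply extended Euclidean algorithm to find gcd.
We find integers such that 5*x0 + 4*y0 = 1

Step 3: Scale the particular solution.
Multiply by 4/1 = 4:
a = 4, b = -4

Step 4: Verify.
5*(4) + 4*(-4) = 4 = 4 ✓

a = 4, b = -4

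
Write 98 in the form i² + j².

We need to find integers i, j > 0 such that i² + j² = 98.
Trying i = 7: j² = 98 - 7² = 98 - 49 = 49
j = 7
Check: 7² + 7² = 49 + 49 = 98 ✓

98 = 7² + 7²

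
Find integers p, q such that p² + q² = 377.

We need to find integers p, q > 0 such that p² + q² = 377.
Trying p = 4: q² = 377 - 4² = 377 - 16 = 361
q = 19
Check: 4² + 19² = 16 + 361 = 377 ✓

377 = 4² + 19²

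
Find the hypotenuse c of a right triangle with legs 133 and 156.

c² = a² + b² = 133² + 156² = 17689 + 24336 = 42025
c = 205

205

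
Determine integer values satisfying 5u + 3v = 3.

Step 1: Check solvability.
gcd(5, 3) = 1
Since 1 divides 3, solutions exist.

Step 2: Apply extended Euclidean algorithm to find gcd.
We find integers such that 5*x0 + 3*y0 = 1

Step 3: Scale the particular solution.
Multiply by 3/1 = 3:
u = -3, v = 6

Step 4: Verify.
5*(-3) + 3*(6) = 3 = 3 ✓

u = -3, v = 6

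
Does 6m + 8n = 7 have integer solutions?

Step 1: Compute gcd(6, 8).
gcd(6, 8) = 2

Step 2: Check divisibility.
Does 2 divide 7? 7 = 2 x 3 + 1, so no.

By the theorem on linear Diophantine equations, 6m + 8n = 7 has integer solutions if and only if gcd(6, 8) divides 7. Since 2 does not divide 7, no solutions exist.

No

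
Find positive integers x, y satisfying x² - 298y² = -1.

We need x² = 298y² - 1. Try successive y:
y = 1: x² = 298·1² - 1 = 297, not a perfect square
y = 2: x² = 298·2² - 1 = 1191, not a perfect square
y = 3: x² = 298·3² - 1 = 2681, not a perfect square
...
y = 23725: x² = 298·23725² - 1 = 167736936249 = 409557² ✓
Check: 409557² - 298·23725² = 167736936249 - 167736936250 = -1 ✓

x = 409557, y = 23725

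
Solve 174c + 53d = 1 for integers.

Step 1: Check solvability.
gcd(174, 53) = 1
Since 1 divides 1, solutions exist.

Step 2: Apply extended Euclidean algorithm to find gcd.
We find integers such that 174*x0 + 53*y0 = 1

Step 3: Scale the particular solution.
Multiply by 1/1 = 1:
c = -7, d = 23

Step 4: Verify.
174*(-7) + 53*(23) = 1 = 1 ✓

c = -7, d = 23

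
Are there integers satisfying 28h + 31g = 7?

Step 1: Compute gcd(28, 31).
gcd(28, 31) = 1

Step 2: Check divisibility.
Does 1 divide 7? 7 = 1 x 7, so yes.

By the theorem on linear Diophantine equations, 28h + 31g = 7 has integer solutions if and only if gcd(28, 31) divides 7. Since 1 | 7, solutions exist.

Yes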